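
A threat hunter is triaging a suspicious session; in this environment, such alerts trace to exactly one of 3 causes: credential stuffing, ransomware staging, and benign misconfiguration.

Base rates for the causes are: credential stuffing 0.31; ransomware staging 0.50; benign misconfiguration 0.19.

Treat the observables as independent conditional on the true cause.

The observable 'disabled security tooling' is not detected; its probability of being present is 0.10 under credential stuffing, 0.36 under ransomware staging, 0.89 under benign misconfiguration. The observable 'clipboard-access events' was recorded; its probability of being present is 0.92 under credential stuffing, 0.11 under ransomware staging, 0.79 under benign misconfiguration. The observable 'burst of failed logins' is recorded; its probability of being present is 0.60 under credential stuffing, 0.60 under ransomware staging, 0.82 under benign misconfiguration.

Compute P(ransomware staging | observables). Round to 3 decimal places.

By Bayes' rule with conditional independence, the unnormalized weight for each hypothesis is prior × ∏ likelihoods (using 1 − P(present | H) for each absent observable):
  credential stuffing: 0.31 × (1 − 0.10) × 0.92 × 0.60 = 0.15401
  ransomware staging: 0.50 × (1 − 0.36) × 0.11 × 0.60 = 0.02112
  benign misconfiguration: 0.19 × (1 − 0.89) × 0.79 × 0.82 = 0.013539
Marginal likelihood of the evidence = 0.18867.
P(ransomware staging | evidence) = 0.02112 / 0.18867 ≈ 0.112.

0.112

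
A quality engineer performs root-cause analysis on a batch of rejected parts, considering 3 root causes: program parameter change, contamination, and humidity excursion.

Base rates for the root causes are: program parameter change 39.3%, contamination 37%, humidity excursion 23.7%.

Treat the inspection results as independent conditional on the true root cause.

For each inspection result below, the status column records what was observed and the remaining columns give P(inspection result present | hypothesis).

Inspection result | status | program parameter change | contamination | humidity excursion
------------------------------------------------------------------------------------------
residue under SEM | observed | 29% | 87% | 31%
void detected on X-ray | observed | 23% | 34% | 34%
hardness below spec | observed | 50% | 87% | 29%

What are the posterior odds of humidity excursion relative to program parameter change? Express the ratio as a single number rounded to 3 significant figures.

0.553

Posterior odds equal prior odds times the likelihood ratio; only the two competing hypotheses matter.
  humidity excursion: 0.237 × 0.31 × 0.34 × 0.29 = 0.0072441
  program parameter change: 0.393 × 0.29 × 0.23 × 0.50 = 0.013107
Odds(humidity excursion : program parameter change) = 0.0072441 / 0.013107 ≈ 0.553.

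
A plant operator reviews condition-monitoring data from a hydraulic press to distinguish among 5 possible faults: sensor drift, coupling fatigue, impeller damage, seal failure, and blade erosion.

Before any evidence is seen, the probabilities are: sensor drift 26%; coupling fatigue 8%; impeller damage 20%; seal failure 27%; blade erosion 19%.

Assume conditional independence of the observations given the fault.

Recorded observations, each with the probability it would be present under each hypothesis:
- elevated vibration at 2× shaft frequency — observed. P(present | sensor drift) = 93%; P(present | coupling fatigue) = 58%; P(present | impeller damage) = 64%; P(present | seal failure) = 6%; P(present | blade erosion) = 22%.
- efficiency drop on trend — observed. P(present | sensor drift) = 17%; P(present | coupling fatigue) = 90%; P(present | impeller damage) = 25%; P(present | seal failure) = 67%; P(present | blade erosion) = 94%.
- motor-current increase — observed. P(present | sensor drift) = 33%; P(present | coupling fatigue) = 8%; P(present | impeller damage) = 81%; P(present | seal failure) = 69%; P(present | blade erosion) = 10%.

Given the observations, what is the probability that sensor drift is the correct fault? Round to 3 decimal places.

By Bayes' rule with conditional independence, the unnormalized weight for each hypothesis is prior × ∏ likelihoods:
  sensor drift: 0.26 × 0.93 × 0.17 × 0.33 = 0.013565
  coupling fatigue: 0.08 × 0.58 × 0.90 × 0.08 = 0.0033408
  impeller damage: 0.20 × 0.64 × 0.25 × 0.81 = 0.02592
  seal failure: 0.27 × 0.06 × 0.67 × 0.69 = 0.0074893
  blade erosion: 0.19 × 0.22 × 0.94 × 0.10 = 0.0039292
Normalizing constant Z = 0.013565 + 0.0033408 + 0.02592 + 0.0074893 + 0.0039292 = 0.054244.
P(sensor drift | evidence) = 0.013565 / 0.054244 ≈ 0.250.

0.250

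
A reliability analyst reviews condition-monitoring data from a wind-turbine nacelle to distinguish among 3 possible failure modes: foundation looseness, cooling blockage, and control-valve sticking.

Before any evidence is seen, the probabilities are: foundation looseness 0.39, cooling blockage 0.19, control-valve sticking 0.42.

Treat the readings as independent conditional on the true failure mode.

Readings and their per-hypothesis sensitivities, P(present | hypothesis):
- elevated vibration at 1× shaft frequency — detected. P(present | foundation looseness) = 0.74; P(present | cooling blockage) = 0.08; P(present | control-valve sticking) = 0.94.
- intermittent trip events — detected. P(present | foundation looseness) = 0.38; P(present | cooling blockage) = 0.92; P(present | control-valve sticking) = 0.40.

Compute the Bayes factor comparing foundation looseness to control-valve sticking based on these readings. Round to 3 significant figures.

0.748

Take the product of per-reading likelihoods under each hypothesis, then divide.
  foundation looseness: 0.74 × 0.38 = 0.2812
  control-valve sticking: 0.94 × 0.40 = 0.376
Bayes factor = 0.2812 / 0.376 ≈ 0.748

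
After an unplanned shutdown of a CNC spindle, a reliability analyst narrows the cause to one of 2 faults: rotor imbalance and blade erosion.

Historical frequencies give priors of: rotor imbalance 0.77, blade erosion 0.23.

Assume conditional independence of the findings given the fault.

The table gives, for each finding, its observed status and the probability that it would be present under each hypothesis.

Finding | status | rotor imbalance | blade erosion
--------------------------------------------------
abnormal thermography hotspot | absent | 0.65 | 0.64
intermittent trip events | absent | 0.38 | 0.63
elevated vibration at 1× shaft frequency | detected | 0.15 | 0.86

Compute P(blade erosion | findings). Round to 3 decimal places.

Multiply each prior by the joint likelihood of the evidence pattern (using 1 − P(present | H) for each absent finding):
  rotor imbalance: 0.77 × (1 − 0.65) × (1 − 0.38) × 0.15 = 0.025063
  blade erosion: 0.23 × (1 − 0.64) × (1 − 0.63) × 0.86 = 0.026347
Normalizing constant Z = 0.025063 + 0.026347 = 0.05141.
P(blade erosion | evidence) = 0.026347 / 0.05141 ≈ 0.512.

0.512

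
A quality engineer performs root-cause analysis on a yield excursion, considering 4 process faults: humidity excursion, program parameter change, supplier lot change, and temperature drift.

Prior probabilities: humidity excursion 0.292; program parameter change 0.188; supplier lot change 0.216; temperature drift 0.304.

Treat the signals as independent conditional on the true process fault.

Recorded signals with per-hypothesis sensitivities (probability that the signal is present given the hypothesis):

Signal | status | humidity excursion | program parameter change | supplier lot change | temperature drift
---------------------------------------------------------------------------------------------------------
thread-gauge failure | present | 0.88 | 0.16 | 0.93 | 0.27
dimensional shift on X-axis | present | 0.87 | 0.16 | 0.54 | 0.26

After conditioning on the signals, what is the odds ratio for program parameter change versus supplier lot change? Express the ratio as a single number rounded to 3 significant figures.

0.0444

Posterior odds equal prior odds times the likelihood ratio; only the two competing hypotheses matter.
  program parameter change: 0.188 × 0.16 × 0.16 = 0.0048128
  supplier lot change: 0.216 × 0.93 × 0.54 = 0.10848
Odds(program parameter change : supplier lot change) = 0.0048128 / 0.10848 ≈ 0.0444.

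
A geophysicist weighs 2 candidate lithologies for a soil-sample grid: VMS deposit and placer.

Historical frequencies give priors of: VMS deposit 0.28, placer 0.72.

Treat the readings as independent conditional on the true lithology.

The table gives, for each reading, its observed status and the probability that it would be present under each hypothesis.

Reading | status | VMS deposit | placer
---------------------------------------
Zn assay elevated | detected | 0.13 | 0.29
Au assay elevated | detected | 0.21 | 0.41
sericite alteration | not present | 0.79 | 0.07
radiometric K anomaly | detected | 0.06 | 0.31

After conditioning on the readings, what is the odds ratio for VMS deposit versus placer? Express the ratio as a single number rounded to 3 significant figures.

0.00390

Unnormalized posterior weight (prior times the reading likelihoods) for each of the two hypotheses (using 1 − P(present | H) for each absent reading):
  VMS deposit: 0.28 × 0.13 × 0.21 × (1 − 0.79) × 0.06 = 9.6314e-05
  placer: 0.72 × 0.29 × 0.41 × (1 − 0.07) × 0.31 = 0.024681
Posterior odds = 9.6314e-05 / 0.024681 ≈ 0.00390.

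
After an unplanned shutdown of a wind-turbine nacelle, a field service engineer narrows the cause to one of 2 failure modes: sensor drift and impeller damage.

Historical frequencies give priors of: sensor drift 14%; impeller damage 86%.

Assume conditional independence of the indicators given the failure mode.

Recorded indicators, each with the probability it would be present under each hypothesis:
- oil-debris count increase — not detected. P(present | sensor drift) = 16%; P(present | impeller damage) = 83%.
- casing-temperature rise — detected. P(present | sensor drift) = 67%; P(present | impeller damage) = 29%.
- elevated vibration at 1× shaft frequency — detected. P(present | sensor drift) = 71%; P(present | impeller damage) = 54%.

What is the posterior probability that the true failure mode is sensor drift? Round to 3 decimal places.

By Bayes' rule with conditional independence, the unnormalized weight for each hypothesis is prior × ∏ likelihoods (using 1 − P(present | H) for each absent indicator):
  sensor drift: 0.14 × (1 − 0.16) × 0.67 × 0.71 = 0.055942
  impeller damage: 0.86 × (1 − 0.83) × 0.29 × 0.54 = 0.022895
Normalizing constant Z = 0.055942 + 0.022895 = 0.078837.
P(sensor drift | evidence) = 0.055942 / 0.078837 ≈ 0.710.

0.710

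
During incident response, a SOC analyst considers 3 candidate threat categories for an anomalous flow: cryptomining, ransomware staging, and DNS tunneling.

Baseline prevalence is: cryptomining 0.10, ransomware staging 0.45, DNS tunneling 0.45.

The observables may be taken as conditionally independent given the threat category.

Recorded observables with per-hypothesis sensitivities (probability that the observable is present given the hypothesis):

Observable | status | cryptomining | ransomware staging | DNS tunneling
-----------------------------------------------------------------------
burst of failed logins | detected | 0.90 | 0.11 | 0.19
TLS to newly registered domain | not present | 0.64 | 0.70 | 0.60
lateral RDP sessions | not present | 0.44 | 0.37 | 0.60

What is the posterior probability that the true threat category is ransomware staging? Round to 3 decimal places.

By Bayes' rule with conditional independence, the unnormalized weight for each hypothesis is prior × ∏ likelihoods (using 1 − P(present | H) for each absent observable):
  cryptomining: 0.10 × 0.90 × (1 − 0.64) × (1 − 0.44) = 0.018144
  ransomware staging: 0.45 × 0.11 × (1 − 0.70) × (1 − 0.37) = 0.0093555
  DNS tunneling: 0.45 × 0.19 × (1 − 0.60) × (1 − 0.60) = 0.01368
Normalizing constant Z = 0.018144 + 0.0093555 + 0.01368 = 0.04118.
P(ransomware staging | evidence) = 0.0093555 / 0.04118 ≈ 0.227.

0.227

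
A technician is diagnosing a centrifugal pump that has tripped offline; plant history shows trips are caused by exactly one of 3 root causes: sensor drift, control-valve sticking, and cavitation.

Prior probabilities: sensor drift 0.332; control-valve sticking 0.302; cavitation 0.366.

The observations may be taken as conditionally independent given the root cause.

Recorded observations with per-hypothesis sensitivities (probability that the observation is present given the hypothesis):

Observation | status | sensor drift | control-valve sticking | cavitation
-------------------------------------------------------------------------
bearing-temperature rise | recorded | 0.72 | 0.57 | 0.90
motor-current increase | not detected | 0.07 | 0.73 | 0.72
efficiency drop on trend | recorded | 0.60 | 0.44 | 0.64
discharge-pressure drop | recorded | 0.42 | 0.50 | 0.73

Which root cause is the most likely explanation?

sensor drift

By Bayes' rule with conditional independence, the unnormalized weight for each hypothesis is prior × ∏ likelihoods (using 1 − P(present | H) for each absent observation):
  sensor drift: 0.332 × 0.72 × (1 − 0.07) × 0.60 × 0.42 = 0.056021
  control-valve sticking: 0.302 × 0.57 × (1 − 0.73) × 0.44 × 0.50 = 0.010225
  cavitation: 0.366 × 0.90 × (1 − 0.72) × 0.64 × 0.73 = 0.043091
Normalizing constant Z = 0.056021 + 0.010225 + 0.043091 = 0.10934.
P(sensor drift | evidence) ≈ 0.056021 / 0.10934 ≈ 0.512
P(control-valve sticking | evidence) ≈ 0.010225 / 0.10934 ≈ 0.094
P(cavitation | evidence) ≈ 0.043091 / 0.10934 ≈ 0.394
The largest is 0.512, so sensor drift is most probable.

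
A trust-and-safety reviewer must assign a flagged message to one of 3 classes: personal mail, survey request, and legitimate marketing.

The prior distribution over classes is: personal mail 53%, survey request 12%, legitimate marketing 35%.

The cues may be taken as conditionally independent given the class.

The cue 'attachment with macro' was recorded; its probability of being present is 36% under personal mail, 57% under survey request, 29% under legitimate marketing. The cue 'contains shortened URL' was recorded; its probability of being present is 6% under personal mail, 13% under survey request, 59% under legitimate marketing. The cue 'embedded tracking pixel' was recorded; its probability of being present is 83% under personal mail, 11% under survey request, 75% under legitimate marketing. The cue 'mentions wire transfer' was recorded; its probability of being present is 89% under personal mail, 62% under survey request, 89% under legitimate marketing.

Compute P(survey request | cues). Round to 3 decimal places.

For each hypothesis, the unnormalized posterior weight is prior × product of the cue likelihoods:
  personal mail: 0.53 × 0.36 × 0.06 × 0.83 × 0.89 = 0.0084566
  survey request: 0.12 × 0.57 × 0.13 × 0.11 × 0.62 = 0.00060643
  legitimate marketing: 0.35 × 0.29 × 0.59 × 0.75 × 0.89 = 0.039973
Marginal likelihood of the evidence = 0.049036.
P(survey request | evidence) = 0.00060643 / 0.049036 ≈ 0.012.

0.012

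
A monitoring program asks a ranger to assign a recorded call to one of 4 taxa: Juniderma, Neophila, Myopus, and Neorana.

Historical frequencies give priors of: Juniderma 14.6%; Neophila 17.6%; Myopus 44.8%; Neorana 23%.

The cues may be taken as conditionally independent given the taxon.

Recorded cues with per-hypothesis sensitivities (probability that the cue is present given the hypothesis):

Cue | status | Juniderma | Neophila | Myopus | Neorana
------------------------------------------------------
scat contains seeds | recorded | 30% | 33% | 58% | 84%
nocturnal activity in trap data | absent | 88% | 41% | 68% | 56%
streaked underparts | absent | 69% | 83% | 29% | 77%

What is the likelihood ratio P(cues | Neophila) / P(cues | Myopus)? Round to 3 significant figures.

The Bayes factor is the ratio of the joint likelihoods of the cue pattern under the two hypotheses (using 1 − P(present | H) for each absent cue).
  Neophila: 0.33 × (1 − 0.41) × (1 − 0.83) = 0.033099
  Myopus: 0.58 × (1 − 0.68) × (1 − 0.29) = 0.13178
Bayes factor = 0.033099 / 0.13178 ≈ 0.251

0.251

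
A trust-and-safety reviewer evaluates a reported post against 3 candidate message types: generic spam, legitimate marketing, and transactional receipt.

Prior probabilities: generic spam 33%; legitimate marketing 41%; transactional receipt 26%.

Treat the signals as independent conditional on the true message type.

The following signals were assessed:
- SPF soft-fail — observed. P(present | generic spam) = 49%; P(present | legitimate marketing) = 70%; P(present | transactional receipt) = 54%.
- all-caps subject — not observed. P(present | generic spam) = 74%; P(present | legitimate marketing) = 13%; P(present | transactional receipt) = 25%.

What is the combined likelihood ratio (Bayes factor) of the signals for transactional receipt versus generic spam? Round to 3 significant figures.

3.18

Joint likelihood of the signal pattern under each hypothesis (using 1 − P(present | H) for each absent signal):
  transactional receipt: 0.54 × (1 − 0.25) = 0.405
  generic spam: 0.49 × (1 − 0.74) = 0.1274
Bayes factor = 0.405 / 0.1274 ≈ 3.18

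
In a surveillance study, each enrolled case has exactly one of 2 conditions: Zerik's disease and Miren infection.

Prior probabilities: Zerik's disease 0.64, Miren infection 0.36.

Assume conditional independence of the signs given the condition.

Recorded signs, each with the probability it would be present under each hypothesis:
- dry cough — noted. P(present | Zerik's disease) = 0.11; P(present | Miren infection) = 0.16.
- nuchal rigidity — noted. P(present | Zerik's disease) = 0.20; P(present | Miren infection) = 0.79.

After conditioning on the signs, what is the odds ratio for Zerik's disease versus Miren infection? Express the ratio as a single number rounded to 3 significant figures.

0.309

The normalizing constant cancels in an odds ratio, so compute prior × likelihood for the two hypotheses only:
  Zerik's disease: 0.64 × 0.11 × 0.20 = 0.01408
  Miren infection: 0.36 × 0.16 × 0.79 = 0.045504
Odds(Zerik's disease : Miren infection) = 0.01408 / 0.045504 ≈ 0.309.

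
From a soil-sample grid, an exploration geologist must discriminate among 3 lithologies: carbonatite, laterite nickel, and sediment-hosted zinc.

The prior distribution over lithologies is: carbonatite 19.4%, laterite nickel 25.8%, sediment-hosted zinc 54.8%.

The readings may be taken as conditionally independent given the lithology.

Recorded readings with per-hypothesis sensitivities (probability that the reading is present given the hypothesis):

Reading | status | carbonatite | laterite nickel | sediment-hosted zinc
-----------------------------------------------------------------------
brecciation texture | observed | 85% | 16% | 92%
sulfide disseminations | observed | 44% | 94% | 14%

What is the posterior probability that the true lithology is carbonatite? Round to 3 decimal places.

Multiply each prior by the joint likelihood of the reading pattern:
  carbonatite: 0.194 × 0.85 × 0.44 = 0.072556
  laterite nickel: 0.258 × 0.16 × 0.94 = 0.038803
  sediment-hosted zinc: 0.548 × 0.92 × 0.14 = 0.070582
Normalizing constant Z = 0.072556 + 0.038803 + 0.070582 = 0.18194.
P(carbonatite | evidence) = 0.072556 / 0.18194 ≈ 0.399.

0.399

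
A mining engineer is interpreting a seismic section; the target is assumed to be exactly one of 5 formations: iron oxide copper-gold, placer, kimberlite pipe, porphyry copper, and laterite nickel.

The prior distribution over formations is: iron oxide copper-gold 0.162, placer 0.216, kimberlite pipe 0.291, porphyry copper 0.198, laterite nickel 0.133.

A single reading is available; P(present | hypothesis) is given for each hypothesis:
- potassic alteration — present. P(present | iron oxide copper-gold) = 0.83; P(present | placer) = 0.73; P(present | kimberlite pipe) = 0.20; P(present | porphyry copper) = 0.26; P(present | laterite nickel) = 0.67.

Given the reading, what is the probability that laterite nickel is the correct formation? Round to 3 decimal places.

0.182

For each hypothesis, the unnormalized posterior weight is prior × likelihood:
  iron oxide copper-gold: 0.162 × 0.83 = 0.13446
  placer: 0.216 × 0.73 = 0.15768
  kimberlite pipe: 0.291 × 0.20 = 0.0582
  porphyry copper: 0.198 × 0.26 = 0.05148
  laterite nickel: 0.133 × 0.67 = 0.08911
The unnormalized weights sum to 0.49093.
P(laterite nickel | evidence) = 0.08911 / 0.49093 ≈ 0.182.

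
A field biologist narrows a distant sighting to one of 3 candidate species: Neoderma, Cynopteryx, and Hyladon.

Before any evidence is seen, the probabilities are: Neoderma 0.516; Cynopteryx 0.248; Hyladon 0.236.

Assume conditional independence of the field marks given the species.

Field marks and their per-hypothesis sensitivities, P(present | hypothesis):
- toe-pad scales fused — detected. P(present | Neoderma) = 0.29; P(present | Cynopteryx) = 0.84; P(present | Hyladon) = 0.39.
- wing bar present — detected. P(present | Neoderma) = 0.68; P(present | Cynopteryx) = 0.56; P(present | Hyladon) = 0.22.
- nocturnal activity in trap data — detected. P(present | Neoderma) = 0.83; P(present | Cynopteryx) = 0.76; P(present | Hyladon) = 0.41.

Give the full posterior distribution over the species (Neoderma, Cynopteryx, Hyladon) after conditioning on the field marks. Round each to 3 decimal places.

0.466, 0.489, 0.046

By Bayes' rule with conditional independence, the unnormalized weight for each hypothesis is prior × ∏ likelihoods:
  Neoderma: 0.516 × 0.29 × 0.68 × 0.83 = 0.084457
  Cynopteryx: 0.248 × 0.84 × 0.56 × 0.76 = 0.088661
  Hyladon: 0.236 × 0.39 × 0.22 × 0.41 = 0.008302
The unnormalized weights sum to 0.18142.
P(Neoderma | evidence) = 0.084457 / 0.18142 ≈ 0.466
P(Cynopteryx | evidence) = 0.088661 / 0.18142 ≈ 0.489
P(Hyladon | evidence) = 0.008302 / 0.18142 ≈ 0.046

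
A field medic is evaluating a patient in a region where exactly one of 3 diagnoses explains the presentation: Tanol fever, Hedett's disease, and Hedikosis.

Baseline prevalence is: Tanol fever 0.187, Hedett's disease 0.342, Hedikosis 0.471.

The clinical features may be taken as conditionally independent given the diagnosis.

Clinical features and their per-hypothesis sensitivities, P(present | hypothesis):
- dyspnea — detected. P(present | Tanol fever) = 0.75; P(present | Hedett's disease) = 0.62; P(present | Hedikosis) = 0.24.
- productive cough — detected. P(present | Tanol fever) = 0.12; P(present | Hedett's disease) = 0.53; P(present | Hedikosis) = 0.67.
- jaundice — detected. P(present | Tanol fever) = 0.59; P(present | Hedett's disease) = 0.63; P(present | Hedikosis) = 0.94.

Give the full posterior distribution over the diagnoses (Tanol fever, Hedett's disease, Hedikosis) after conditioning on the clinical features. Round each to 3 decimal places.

0.065, 0.466, 0.469

By Bayes' rule with conditional independence, the unnormalized weight for each hypothesis is prior × ∏ likelihoods:
  Tanol fever: 0.187 × 0.75 × 0.12 × 0.59 = 0.0099297
  Hedett's disease: 0.342 × 0.62 × 0.53 × 0.63 = 0.0708
  Hedikosis: 0.471 × 0.24 × 0.67 × 0.94 = 0.071193
Marginal likelihood of the evidence = 0.15192.
P(Tanol fever | evidence) = 0.0099297 / 0.15192 ≈ 0.065
P(Hedett's disease | evidence) = 0.0708 / 0.15192 ≈ 0.466
P(Hedikosis | evidence) = 0.071193 / 0.15192 ≈ 0.469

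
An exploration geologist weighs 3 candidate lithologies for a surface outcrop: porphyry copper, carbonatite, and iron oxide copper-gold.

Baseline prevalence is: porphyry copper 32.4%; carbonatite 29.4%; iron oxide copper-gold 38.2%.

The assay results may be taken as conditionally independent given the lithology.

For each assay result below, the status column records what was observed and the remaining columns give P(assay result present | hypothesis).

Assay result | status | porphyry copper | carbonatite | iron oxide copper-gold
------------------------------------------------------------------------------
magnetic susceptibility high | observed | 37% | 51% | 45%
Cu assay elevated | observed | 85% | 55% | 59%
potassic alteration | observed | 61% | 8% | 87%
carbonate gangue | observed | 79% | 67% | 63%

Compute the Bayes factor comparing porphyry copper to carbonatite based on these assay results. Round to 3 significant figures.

10.1

Joint likelihood of the assay result pattern under each hypothesis:
  porphyry copper: 0.37 × 0.85 × 0.61 × 0.79 = 0.15156
  carbonatite: 0.51 × 0.55 × 0.08 × 0.67 = 0.015035
Bayes factor = 0.15156 / 0.015035 ≈ 10.1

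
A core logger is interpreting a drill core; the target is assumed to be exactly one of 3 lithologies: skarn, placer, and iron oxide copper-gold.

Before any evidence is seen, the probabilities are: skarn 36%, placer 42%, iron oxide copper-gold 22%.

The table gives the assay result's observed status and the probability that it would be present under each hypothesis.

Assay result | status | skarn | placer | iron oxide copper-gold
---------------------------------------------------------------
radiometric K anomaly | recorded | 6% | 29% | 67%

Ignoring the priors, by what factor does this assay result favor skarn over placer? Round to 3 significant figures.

0.207

Likelihood of this assay result under each hypothesis:
  skarn: 0.06
  placer: 0.29
Bayes factor = 0.06 / 0.29 ≈ 0.207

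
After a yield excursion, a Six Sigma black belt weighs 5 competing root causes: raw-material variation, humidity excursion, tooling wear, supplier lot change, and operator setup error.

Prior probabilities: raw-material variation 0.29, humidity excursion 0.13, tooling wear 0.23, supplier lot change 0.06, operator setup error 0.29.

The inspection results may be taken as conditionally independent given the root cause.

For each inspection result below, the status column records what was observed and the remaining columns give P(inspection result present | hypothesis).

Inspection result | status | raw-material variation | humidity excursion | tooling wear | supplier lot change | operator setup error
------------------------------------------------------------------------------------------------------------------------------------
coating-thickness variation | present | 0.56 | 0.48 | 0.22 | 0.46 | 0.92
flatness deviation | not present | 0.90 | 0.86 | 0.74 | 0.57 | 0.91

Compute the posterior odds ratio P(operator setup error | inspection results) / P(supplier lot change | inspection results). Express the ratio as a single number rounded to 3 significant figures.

Unnormalized posterior weight (prior times the inspection result likelihoods) for each of the two hypotheses (using 1 − P(present | H) for each absent inspection result):
  operator setup error: 0.29 × 0.92 × (1 − 0.91) = 0.024012
  supplier lot change: 0.06 × 0.46 × (1 − 0.57) = 0.011868
Odds(operator setup error : supplier lot change) = 0.024012 / 0.011868 ≈ 2.02.

2.02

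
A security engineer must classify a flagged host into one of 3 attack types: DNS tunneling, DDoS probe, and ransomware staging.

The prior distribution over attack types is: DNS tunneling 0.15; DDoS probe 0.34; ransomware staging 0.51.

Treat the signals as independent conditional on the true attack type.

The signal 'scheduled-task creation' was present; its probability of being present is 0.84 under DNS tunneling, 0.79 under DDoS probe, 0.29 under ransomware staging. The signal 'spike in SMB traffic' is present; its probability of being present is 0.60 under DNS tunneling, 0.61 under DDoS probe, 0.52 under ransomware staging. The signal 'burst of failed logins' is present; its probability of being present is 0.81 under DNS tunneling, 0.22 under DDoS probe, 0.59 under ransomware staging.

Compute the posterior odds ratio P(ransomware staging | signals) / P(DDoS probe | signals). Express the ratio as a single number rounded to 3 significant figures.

The normalizing constant cancels in an odds ratio, so compute prior × likelihood for the two hypotheses only:
  ransomware staging: 0.51 × 0.29 × 0.52 × 0.59 = 0.045376
  DDoS probe: 0.34 × 0.79 × 0.61 × 0.22 = 0.036046
Odds(ransomware staging : DDoS probe) = 0.045376 / 0.036046 ≈ 1.26.

1.26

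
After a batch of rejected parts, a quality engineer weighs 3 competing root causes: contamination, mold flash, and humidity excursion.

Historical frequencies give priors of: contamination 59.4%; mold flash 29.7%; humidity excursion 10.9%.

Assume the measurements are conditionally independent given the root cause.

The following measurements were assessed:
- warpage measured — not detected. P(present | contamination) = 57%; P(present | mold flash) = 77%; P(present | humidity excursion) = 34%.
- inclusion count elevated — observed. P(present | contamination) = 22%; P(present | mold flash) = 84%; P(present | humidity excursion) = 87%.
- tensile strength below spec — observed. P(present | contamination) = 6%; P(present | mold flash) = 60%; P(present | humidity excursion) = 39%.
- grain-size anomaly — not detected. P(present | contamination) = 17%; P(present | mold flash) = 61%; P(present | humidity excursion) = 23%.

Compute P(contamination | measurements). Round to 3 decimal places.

Multiply each prior by the joint likelihood of the measurement pattern (using 1 − P(present | H) for each absent measurement):
  contamination: 0.594 × (1 − 0.57) × 0.22 × 0.06 × (1 − 0.17) = 0.0027984
  mold flash: 0.297 × (1 − 0.77) × 0.84 × 0.60 × (1 − 0.61) = 0.013427
  humidity excursion: 0.109 × (1 − 0.34) × 0.87 × 0.39 × (1 − 0.23) = 0.018795
Marginal likelihood of the evidence = 0.035021.
P(contamination | evidence) = 0.0027984 / 0.035021 ≈ 0.080.

0.080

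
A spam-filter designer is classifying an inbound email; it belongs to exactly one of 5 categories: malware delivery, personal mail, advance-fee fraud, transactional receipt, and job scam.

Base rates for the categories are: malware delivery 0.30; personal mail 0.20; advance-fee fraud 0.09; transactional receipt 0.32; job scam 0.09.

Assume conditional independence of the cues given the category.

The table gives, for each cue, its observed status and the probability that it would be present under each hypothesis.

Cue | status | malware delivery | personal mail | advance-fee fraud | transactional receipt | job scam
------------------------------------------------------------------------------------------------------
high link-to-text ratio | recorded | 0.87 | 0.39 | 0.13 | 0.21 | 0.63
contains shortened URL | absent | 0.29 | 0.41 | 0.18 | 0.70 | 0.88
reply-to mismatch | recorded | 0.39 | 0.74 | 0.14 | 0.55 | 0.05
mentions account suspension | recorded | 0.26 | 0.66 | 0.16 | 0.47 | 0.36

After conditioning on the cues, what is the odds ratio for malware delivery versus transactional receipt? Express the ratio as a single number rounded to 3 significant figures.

Posterior odds equal prior odds times the likelihood ratio; only the two competing hypotheses matter (using 1 − P(present | H) for each absent cue).
  malware delivery: 0.30 × 0.87 × (1 − 0.29) × 0.39 × 0.26 = 0.01879
  transactional receipt: 0.32 × 0.21 × (1 − 0.70) × 0.55 × 0.47 = 0.0052114
Odds(malware delivery : transactional receipt) = 0.01879 / 0.0052114 ≈ 3.61.

3.61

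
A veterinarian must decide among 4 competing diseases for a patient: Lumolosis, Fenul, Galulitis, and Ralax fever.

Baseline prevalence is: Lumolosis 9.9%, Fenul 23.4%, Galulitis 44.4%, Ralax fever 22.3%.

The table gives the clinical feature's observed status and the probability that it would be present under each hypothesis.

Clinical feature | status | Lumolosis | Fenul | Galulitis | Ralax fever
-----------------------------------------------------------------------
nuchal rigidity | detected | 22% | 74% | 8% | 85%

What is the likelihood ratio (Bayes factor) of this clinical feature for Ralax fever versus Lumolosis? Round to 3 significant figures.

The Bayes factor is the ratio of the two likelihoods.
  Ralax fever: 0.85
  Lumolosis: 0.22
Bayes factor = 0.85 / 0.22 ≈ 3.86

3.86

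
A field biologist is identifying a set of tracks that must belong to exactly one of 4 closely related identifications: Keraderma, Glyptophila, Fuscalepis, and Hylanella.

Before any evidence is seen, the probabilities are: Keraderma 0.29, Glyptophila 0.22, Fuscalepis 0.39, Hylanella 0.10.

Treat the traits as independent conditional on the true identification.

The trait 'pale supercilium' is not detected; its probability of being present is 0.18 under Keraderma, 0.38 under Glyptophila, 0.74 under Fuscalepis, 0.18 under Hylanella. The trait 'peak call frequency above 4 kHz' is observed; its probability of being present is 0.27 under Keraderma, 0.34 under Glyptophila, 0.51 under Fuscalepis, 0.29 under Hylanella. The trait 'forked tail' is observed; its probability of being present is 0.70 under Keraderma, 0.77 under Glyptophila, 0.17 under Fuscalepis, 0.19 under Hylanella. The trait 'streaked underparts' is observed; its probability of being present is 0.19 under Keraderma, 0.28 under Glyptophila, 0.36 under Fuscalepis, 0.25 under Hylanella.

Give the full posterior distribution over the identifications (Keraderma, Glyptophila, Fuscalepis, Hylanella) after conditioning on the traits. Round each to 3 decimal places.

0.374, 0.438, 0.139, 0.049

Multiply each prior by the joint likelihood of the trait pattern (using 1 − P(present | H) for each absent trait):
  Keraderma: 0.29 × (1 − 0.18) × 0.27 × 0.70 × 0.19 = 0.0085394
  Glyptophila: 0.22 × (1 − 0.38) × 0.34 × 0.77 × 0.28 = 0.0099987
  Fuscalepis: 0.39 × (1 − 0.74) × 0.51 × 0.17 × 0.36 = 0.0031649
  Hylanella: 0.10 × (1 − 0.18) × 0.29 × 0.19 × 0.25 = 0.0011296
Marginal likelihood of the evidence = 0.022833.
P(Keraderma | evidence) = 0.0085394 / 0.022833 ≈ 0.374
P(Glyptophila | evidence) = 0.0099987 / 0.022833 ≈ 0.438
P(Fuscalepis | evidence) = 0.0031649 / 0.022833 ≈ 0.139
P(Hylanella | evidence) = 0.0011296 / 0.022833 ≈ 0.049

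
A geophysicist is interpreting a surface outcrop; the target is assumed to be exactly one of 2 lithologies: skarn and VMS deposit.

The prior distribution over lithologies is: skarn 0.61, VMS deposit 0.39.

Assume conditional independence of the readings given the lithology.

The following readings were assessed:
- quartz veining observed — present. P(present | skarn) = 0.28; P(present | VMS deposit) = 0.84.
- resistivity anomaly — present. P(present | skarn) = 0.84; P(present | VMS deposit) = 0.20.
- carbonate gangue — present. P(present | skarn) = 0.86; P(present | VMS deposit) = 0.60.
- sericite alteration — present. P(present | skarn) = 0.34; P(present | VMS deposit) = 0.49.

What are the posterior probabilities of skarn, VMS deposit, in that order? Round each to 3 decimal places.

Multiply each prior by the joint likelihood of the reading pattern:
  skarn: 0.61 × 0.28 × 0.84 × 0.86 × 0.34 = 0.041951
  VMS deposit: 0.39 × 0.84 × 0.20 × 0.60 × 0.49 = 0.019263
Marginal likelihood of the evidence = 0.061214.
P(skarn | evidence) = 0.041951 / 0.061214 ≈ 0.685
P(VMS deposit | evidence) = 0.019263 / 0.061214 ≈ 0.315

0.685, 0.315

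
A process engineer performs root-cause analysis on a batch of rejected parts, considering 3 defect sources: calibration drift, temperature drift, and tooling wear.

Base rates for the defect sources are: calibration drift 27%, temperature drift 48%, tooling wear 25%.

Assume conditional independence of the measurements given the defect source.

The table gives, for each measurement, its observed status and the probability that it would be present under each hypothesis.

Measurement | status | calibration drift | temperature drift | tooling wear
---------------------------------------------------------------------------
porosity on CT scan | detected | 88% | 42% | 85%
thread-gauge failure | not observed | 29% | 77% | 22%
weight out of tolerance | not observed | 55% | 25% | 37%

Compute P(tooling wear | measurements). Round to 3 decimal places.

0.485

Multiply each prior by the joint likelihood of the measurement pattern (using 1 − P(present | H) for each absent measurement):
  calibration drift: 0.27 × 0.88 × (1 − 0.29) × (1 − 0.55) = 0.075913
  temperature drift: 0.48 × 0.42 × (1 − 0.77) × (1 − 0.25) = 0.034776
  tooling wear: 0.25 × 0.85 × (1 − 0.22) × (1 − 0.37) = 0.10442
Normalizing constant Z = 0.075913 + 0.034776 + 0.10442 = 0.21511.
P(tooling wear | evidence) = 0.10442 / 0.21511 ≈ 0.485.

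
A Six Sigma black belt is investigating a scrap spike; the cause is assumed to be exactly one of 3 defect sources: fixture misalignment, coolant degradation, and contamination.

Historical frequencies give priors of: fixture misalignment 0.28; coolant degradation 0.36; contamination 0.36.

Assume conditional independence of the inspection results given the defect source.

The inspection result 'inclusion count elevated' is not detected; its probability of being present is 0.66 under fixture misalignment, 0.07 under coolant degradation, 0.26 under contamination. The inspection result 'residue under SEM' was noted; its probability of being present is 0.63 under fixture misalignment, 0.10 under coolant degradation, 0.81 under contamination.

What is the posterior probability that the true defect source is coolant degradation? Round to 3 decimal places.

0.108

By Bayes' rule with conditional independence, the unnormalized weight for each hypothesis is prior × ∏ likelihoods (using 1 − P(present | H) for each absent inspection result):
  fixture misalignment: 0.28 × (1 − 0.66) × 0.63 = 0.059976
  coolant degradation: 0.36 × (1 − 0.07) × 0.10 = 0.03348
  contamination: 0.36 × (1 − 0.26) × 0.81 = 0.21578
The unnormalized weights sum to 0.30924.
P(coolant degradation | evidence) = 0.03348 / 0.30924 ≈ 0.108.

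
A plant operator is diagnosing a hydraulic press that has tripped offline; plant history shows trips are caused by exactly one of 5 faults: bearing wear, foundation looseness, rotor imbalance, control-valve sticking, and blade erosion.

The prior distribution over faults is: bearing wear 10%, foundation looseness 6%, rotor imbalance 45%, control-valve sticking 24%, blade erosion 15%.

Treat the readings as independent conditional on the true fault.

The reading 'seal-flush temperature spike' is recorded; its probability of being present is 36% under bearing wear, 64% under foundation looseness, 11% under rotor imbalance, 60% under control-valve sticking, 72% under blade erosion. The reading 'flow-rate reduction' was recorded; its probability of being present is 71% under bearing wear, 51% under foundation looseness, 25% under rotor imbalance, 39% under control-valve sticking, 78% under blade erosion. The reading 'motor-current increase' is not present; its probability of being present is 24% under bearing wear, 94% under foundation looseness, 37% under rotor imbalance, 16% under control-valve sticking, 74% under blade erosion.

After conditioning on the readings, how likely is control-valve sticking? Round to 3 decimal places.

0.484

Multiply each prior by the joint likelihood of the reading pattern (using 1 − P(present | H) for each absent reading):
  bearing wear: 0.10 × 0.36 × 0.71 × (1 − 0.24) = 0.019426
  foundation looseness: 0.06 × 0.64 × 0.51 × (1 − 0.94) = 0.001175
  rotor imbalance: 0.45 × 0.11 × 0.25 × (1 − 0.37) = 0.0077963
  control-valve sticking: 0.24 × 0.60 × 0.39 × (1 − 0.16) = 0.047174
  blade erosion: 0.15 × 0.72 × 0.78 × (1 − 0.74) = 0.021902
The unnormalized weights sum to 0.097474.
P(control-valve sticking | evidence) = 0.047174 / 0.097474 ≈ 0.484.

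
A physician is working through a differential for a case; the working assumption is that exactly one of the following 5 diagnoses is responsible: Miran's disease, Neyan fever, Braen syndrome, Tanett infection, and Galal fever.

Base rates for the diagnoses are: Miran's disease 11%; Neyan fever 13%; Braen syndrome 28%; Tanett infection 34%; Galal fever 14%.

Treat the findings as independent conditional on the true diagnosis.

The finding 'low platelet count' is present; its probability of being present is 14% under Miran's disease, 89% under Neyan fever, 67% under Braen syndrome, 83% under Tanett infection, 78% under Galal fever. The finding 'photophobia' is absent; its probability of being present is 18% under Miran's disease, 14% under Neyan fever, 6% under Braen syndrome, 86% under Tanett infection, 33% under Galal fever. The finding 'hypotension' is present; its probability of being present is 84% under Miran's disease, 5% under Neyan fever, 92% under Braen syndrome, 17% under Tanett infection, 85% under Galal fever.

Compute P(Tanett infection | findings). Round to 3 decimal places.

0.027

By Bayes' rule with conditional independence, the unnormalized weight for each hypothesis is prior × ∏ likelihoods (using 1 − P(present | H) for each absent finding):
  Miran's disease: 0.11 × 0.14 × (1 − 0.18) × 0.84 = 0.010608
  Neyan fever: 0.13 × 0.89 × (1 − 0.14) × 0.05 = 0.0049751
  Braen syndrome: 0.28 × 0.67 × (1 − 0.06) × 0.92 = 0.16224
  Tanett infection: 0.34 × 0.83 × (1 − 0.86) × 0.17 = 0.0067164
  Galal fever: 0.14 × 0.78 × (1 − 0.33) × 0.85 = 0.062189
Marginal likelihood of the evidence = 0.24672.
P(Tanett infection | evidence) = 0.0067164 / 0.24672 ≈ 0.027.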